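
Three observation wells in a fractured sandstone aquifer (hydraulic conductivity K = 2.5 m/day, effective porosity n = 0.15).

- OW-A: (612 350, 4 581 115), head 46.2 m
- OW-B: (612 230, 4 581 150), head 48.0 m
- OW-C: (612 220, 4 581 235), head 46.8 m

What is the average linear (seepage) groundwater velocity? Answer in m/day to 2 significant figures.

Taking OW-A as reference: OW-B−OW-A = (-120, 35, +1.8); OW-C−OW-A = (-130, 120, +0.6).
Solve a·Δx + b·Δy = Δh: det = (-120)·120 − (-130)·35 = -9850.
∂h/∂x = [(+1.8)·120 − (+0.6)·35] / -9850 = -0.01980
∂h/∂y = [(-120)·(+0.6) − (-130)·(+1.8)] / -9850 = -0.01645
|∇h| = √(-0.01980² + -0.01645²) = 0.02574
Seepage velocity v = K·i/n = 2.5 × 0.02574 / 0.15 = 0.429 m/day.

0.43 m/day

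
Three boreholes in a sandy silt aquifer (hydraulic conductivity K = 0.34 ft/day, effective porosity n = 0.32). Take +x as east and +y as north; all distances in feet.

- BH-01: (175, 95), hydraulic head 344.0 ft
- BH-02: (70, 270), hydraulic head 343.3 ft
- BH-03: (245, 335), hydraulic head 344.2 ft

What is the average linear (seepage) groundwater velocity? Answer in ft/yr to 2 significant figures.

2.1 ft/yr

With h = a·x + b·y + c and BH-01 as origin, the differences give:
  (-105)·a + 175·b = -0.7
  70·a + 240·b = +0.2
Eliminate b (×240 and ×175, subtract): -37450·a = -203.00 → a = ∂h/∂x = +0.005421
Back-substitute: b = ∂h/∂y = -0.0007477.
|∇h| = √(0.005421² + -0.0007477²) = 0.005472
Seepage velocity v = K·i/n = 0.34 × 0.005472 / 0.32 = 0.005814 ft/day = 2.124 ft/yr.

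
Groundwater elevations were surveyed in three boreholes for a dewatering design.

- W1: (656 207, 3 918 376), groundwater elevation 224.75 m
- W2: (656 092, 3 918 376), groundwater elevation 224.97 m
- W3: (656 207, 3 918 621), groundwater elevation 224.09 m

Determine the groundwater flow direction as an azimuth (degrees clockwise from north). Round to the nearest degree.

035°

∂h/∂x = (224.97 − 224.75) / (656092 − 656207) = -0.001913
∂h/∂y = (224.09 − 224.75) / (3918621 − 3918376) = -0.002694
Flow direction (−∇h) has components (+0.001913 E, +0.002694 N).
Azimuth = atan2(E, N) = atan2(+0.001913, +0.002694) = 35.4° ≈ 035°.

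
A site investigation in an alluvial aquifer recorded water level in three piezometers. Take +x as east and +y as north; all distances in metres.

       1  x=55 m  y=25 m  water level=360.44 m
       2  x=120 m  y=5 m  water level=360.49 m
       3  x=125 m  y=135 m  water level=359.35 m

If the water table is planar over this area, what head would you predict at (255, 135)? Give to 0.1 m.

Taking 1 as reference: 2−1 = (65, -20, +0.05); 3−1 = (70, 110, -1.09).
Solve a·Δx + b·Δy = Δh: det = 65·110 − 70·(-20) = 8550.
∂h/∂x = [(+0.05)·110 − (-1.09)·(-20)] / 8550 = -0.001906
∂h/∂y = [65·(-1.09) − 70·(+0.05)] / 8550 = -0.008696
h(255, 135) = 360.44 + (-0.001906)·(200) + (-0.008696)·(110) = 360.44 -0.381 -0.957 = 359.102 m.

359.1 m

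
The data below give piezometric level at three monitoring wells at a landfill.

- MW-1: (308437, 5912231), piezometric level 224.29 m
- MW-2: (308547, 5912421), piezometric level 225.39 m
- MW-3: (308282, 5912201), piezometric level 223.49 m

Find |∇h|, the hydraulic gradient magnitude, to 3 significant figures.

Differences from MW-1: to MW-2 (Δx, Δy, Δh) = (110, 190, +1.10); to MW-3 = (-155, -30, -0.80).
Determinant of the coordinate differences = 110·(-30) − (-155)·190 = 26150.
∂h/∂x = [(+1.10)·(-30) − (-0.80)·190] / 26150 = +0.004551
∂h/∂y = [110·(-0.80) − (-155)·(+1.10)] / 26150 = +0.003155
|∇h| = √(0.004551² + 0.003155²) = 0.005538

0.00554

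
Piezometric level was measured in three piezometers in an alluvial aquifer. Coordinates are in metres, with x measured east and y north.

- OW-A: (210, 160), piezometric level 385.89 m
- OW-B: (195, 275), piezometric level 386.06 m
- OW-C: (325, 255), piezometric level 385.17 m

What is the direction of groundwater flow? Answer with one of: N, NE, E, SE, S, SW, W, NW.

Three-point gradient (reference OW-A): Δ to OW-B = (-15, 115, +0.17), Δ to OW-C = (115, 95, -0.72).
∂h/∂x = -0.006754, ∂h/∂y = +0.0005973 (det = -14650).
Flow = −∇h = (+0.006754 east, -0.0005973 north), which points east.

E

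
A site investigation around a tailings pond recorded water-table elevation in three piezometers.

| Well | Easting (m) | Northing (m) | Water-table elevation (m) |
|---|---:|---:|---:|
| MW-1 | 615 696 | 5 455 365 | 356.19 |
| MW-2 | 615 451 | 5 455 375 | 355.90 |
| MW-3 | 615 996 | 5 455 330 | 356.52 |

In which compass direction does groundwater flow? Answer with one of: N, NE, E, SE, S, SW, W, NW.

SW

Differences from MW-1: to MW-2 (Δx, Δy, Δh) = (-245, 10, -0.29); to MW-3 = (300, -35, +0.33).
Solve a·Δx + b·Δy = Δh: det = (-245)·(-35) − 300·10 = 5575.
∂h/∂x = [(-0.29)·(-35) − (+0.33)·10] / 5575 = +0.001229
∂h/∂y = [(-245)·(+0.33) − 300·(-0.29)] / 5575 = +0.001103
Flow = −∇h = (-0.001229 east, -0.001103 north), which points southwest.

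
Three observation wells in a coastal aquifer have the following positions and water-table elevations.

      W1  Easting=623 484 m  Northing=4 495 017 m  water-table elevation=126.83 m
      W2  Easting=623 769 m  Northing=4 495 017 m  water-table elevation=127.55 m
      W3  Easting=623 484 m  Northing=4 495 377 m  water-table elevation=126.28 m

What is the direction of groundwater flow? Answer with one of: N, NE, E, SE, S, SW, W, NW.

∂h/∂x = (127.55 − 126.83) / (623769 − 623484) = +0.002526
∂h/∂y = (126.28 − 126.83) / (4495377 − 4495017) = -0.001528
Flow = −∇h = (-0.002526 east, +0.001528 north), which points northwest.

NW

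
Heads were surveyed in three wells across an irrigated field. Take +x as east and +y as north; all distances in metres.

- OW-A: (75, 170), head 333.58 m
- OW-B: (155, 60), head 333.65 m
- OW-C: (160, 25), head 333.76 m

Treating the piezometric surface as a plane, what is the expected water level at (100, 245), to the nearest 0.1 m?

333.2 m

Three-point gradient (reference OW-A): Δ to OW-B = (80, -110, +0.07), Δ to OW-C = (85, -145, +0.18).
∂h/∂x = -0.004289, ∂h/∂y = -0.003756 (det = -2250).
h(100, 245) = 333.58 + (-0.004289)·(25) + (-0.003756)·(75) = 333.58 -0.107 -0.282 = 333.191 m.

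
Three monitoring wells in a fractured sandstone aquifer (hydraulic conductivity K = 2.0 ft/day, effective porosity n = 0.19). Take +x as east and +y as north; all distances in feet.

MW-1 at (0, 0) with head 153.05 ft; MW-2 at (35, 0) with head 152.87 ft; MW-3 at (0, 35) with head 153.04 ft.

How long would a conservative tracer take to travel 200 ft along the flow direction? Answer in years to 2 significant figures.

10 years

∂h/∂x = (152.87 − 153.05) / (35 − 0) = -0.005143
∂h/∂y = (153.04 − 153.05) / (35 − 0) = -0.0002857
|∇h| = √(-0.005143² + -0.0002857²) = 0.005151
Seepage velocity v = K·i/n = 2.0 × 0.005151 / 0.19 = 0.05422 ft/day.
t = 200 / 0.05422 = 3689 days = 10.1 years.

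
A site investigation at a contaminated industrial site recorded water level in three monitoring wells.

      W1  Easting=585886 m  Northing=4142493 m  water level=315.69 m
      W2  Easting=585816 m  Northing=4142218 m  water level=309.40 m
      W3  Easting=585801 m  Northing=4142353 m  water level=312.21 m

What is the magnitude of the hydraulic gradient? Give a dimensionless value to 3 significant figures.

Differences from W1: to W2 (Δx, Δy, Δh) = (-70, -275, -6.29); to W3 = (-85, -140, -3.48).
Determinant of the coordinate differences = (-70)·(-140) − (-85)·(-275) = -13575.
∂h/∂x = [(-6.29)·(-140) − (-3.48)·(-275)] / -13575 = +0.005628
∂h/∂y = [(-70)·(-3.48) − (-85)·(-6.29)] / -13575 = +0.02144
|∇h| = √(0.005628² + 0.02144²) = 0.02217

0.0222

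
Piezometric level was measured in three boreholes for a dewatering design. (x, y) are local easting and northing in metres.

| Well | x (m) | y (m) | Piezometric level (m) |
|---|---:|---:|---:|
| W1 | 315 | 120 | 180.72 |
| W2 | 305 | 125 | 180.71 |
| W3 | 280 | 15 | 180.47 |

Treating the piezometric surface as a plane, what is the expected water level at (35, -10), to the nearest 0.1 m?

180.0 m

Differences from W1: to W2 (Δx, Δy, Δh) = (-10, 5, -0.01); to W3 = (-35, -105, -0.25).
Determinant of the coordinate differences = (-10)·(-105) − (-35)·5 = 1225.
∂h/∂x = [(-0.01)·(-105) − (-0.25)·5] / 1225 = +0.001878
∂h/∂y = [(-10)·(-0.25) − (-35)·(-0.01)] / 1225 = +0.001755
h(35, -10) = 180.72 + (+0.001878)·(-280) + (+0.001755)·(-130) = 180.72 -0.526 -0.228 = 179.966 m.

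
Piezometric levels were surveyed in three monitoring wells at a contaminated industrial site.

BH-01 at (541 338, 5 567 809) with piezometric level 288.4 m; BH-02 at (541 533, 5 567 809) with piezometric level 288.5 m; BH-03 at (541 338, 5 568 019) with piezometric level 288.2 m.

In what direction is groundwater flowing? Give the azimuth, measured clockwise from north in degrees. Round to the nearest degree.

∂h/∂x = (288.5 − 288.4) / (541533 − 541338) = +0.0005128
∂h/∂y = (288.2 − 288.4) / (5568019 − 5567809) = -0.0009524
Flow direction (−∇h) has components (-0.0005128 E, +0.0009524 N).
Azimuth = atan2(E, N) = atan2(-0.0005128, +0.0009524) = 331.7° ≈ 332°.

332°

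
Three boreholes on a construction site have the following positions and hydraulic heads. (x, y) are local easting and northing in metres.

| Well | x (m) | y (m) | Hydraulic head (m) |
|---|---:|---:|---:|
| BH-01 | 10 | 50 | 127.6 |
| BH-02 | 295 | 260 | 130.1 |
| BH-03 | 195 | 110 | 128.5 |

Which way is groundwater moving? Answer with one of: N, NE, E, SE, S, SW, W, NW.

S

With h = a·x + b·y + c and BH-01 as origin, the differences give:
  285·a + 210·b = +2.5
  185·a + 60·b = +0.9
Eliminate b (×60 and ×210, subtract): -21750·a = -39.00 → a = ∂h/∂x = +0.001793
Back-substitute: b = ∂h/∂y = +0.009471.
Flow = −∇h = (-0.001793 east, -0.009471 north), which points south.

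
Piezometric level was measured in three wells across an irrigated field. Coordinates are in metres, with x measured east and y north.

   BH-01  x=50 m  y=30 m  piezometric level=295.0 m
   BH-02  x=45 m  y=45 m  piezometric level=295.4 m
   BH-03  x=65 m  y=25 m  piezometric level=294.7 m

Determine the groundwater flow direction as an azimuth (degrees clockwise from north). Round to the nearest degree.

Taking BH-01 as reference: BH-02−BH-01 = (-5, 15, +0.4); BH-03−BH-01 = (15, -5, -0.3).
Determinant of the coordinate differences = (-5)·(-5) − 15·15 = -200.
∂h/∂x = [(+0.4)·(-5) − (-0.3)·15] / -200 = -0.01250
∂h/∂y = [(-5)·(-0.3) − 15·(+0.4)] / -200 = +0.02250
Flow direction (−∇h) has components (+0.01250 E, -0.02250 N).
Azimuth = atan2(E, N) = atan2(+0.01250, -0.02250) = 150.9° ≈ 151°.

151°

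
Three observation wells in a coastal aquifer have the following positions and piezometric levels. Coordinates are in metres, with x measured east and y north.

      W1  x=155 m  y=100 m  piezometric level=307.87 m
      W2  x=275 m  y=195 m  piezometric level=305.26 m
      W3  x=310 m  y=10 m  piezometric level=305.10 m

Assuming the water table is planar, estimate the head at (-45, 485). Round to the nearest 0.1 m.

310.7 m

With h = a·x + b·y + c and W1 as origin, the differences give:
  120·a + 95·b = -2.61
  155·a + (-90)·b = -2.77
Eliminate b (×(-90) and ×95, subtract): -25525·a = 498.050 → a = ∂h/∂x = -0.01951
Back-substitute: b = ∂h/∂y = -0.002827.
h(-45, 485) = 307.87 + (-0.01951)·(-200) + (-0.002827)·(385) = 307.87 +3.902 -1.088 = 310.684 m.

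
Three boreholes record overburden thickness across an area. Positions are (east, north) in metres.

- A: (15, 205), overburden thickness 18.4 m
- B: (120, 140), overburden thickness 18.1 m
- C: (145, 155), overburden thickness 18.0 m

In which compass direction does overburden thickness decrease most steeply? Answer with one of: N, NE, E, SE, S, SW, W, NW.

Three-point gradient (reference A): Δ to B = (105, -65, -0.3), Δ to C = (130, -50, -0.4).
∂d/∂x = -0.003438, ∂d/∂y = -0.0009375 (det = 3200).
Steepest decrease is along −∇f = (+0.003438 E, +0.0009375 N) → east.

E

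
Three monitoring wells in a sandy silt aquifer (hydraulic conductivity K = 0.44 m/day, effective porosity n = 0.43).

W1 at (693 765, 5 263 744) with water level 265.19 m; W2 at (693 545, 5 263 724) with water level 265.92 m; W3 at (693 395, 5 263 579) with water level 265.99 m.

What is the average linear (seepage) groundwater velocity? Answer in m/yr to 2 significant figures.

With h = a·x + b·y + c and W1 as origin, the differences give:
  (-220)·a + (-20)·b = +0.73
  (-370)·a + (-165)·b = +0.80
Eliminate b (×(-165) and ×(-20), subtract): 28900·a = -104.450 → a = ∂h/∂x = -0.003614
Back-substitute: b = ∂h/∂y = +0.003256.
|∇h| = √(-0.003614² + 0.003256²) = 0.004864
Seepage velocity v = K·i/n = 0.44 × 0.004864 / 0.43 = 0.004977 m/day = 1.818 m/yr.

1.8 m/yr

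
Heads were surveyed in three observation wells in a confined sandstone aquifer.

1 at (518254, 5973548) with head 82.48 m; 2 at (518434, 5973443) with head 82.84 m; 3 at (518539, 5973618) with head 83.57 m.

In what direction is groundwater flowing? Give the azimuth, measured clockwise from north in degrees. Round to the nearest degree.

Taking 1 as reference: 2−1 = (180, -105, +0.36); 3−1 = (285, 70, +1.09).
Solve a·Δx + b·Δy = Δh: det = 180·70 − 285·(-105) = 42525.
∂h/∂x = [(+0.36)·70 − (+1.09)·(-105)] / 42525 = +0.003284
∂h/∂y = [180·(+1.09) − 285·(+0.36)] / 42525 = +0.002201
Flow direction (−∇h) has components (-0.003284 E, -0.002201 N).
Azimuth = atan2(E, N) = atan2(-0.003284, -0.002201) = 236.2° ≈ 236°.

236°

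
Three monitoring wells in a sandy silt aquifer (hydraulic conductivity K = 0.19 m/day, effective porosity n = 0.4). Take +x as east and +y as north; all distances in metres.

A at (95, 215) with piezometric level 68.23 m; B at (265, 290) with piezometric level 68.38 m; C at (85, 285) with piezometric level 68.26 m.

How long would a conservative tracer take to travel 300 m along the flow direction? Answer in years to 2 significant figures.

2100 years

With h = a·x + b·y + c and A as origin, the differences give:
  170·a + 75·b = +0.15
  (-10)·a + 70·b = +0.03
Eliminate b (×70 and ×75, subtract): 12650·a = 8.250 → a = ∂h/∂x = +0.0006522
Back-substitute: b = ∂h/∂y = +0.0005217.
|∇h| = √(0.0006522² + 0.0005217²) = 0.0008352
Seepage velocity v = K·i/n = 0.19 × 0.0008352 / 0.4 = 0.0003967 m/day.
t = 300 / 0.0003967 = 7.562e+05 days = 2.07e+03 years.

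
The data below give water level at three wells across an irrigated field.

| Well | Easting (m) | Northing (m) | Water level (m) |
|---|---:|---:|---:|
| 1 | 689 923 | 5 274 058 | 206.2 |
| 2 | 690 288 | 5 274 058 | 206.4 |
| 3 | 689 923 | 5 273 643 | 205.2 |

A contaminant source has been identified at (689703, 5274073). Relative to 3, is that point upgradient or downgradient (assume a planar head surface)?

∂h/∂x = (206.4 − 206.2) / (690288 − 689923) = +0.0005479
∂h/∂y = (205.2 − 206.2) / (5273643 − 5274058) = +0.002410
Head at (689703, 5274073) = 206.2 + (+0.0005479)·(-220) + (+0.002410)·(15) = 206.12 m.
That is higher than the 205.2 m at 3, so the point is upgradient.

upgradient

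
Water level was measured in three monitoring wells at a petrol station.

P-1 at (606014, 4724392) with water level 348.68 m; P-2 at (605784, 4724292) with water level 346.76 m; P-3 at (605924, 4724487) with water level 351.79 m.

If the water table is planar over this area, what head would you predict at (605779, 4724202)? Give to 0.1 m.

With h = a·x + b·y + c and P-1 as origin, the differences give:
  (-230)·a + (-100)·b = -1.92
  (-90)·a + 95·b = +3.11
Eliminate b (×95 and ×(-100), subtract): -30850·a = 128.600 → a = ∂h/∂x = -0.004169
Back-substitute: b = ∂h/∂y = +0.02879.
h(605779, 4724202) = 348.68 + (-0.004169)·(-235) + (+0.02879)·(-190) = 348.68 +0.980 -5.470 = 344.190 m.

344.2 m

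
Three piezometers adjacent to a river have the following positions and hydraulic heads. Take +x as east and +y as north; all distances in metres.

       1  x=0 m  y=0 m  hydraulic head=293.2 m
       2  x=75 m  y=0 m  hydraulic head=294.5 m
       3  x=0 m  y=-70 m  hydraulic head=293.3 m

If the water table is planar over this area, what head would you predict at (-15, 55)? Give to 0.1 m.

292.9 m

∂h/∂x = (294.5 − 293.2) / (75 − 0) = +0.01733
∂h/∂y = (293.3 − 293.2) / (-70 − 0) = -0.001429
h(-15, 55) = 293.2 + (+0.01733)·(-15) + (-0.001429)·(55) = 293.2 -0.260 -0.079 = 292.861 m.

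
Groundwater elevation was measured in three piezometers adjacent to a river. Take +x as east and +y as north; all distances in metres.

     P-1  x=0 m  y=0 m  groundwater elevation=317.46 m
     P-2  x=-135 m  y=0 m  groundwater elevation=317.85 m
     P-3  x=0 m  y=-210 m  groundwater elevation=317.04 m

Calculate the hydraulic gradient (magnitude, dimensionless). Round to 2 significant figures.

∂h/∂x = (317.85 − 317.46) / (-135 − 0) = -0.002889
∂h/∂y = (317.04 − 317.46) / (-210 − 0) = +0.002000
|∇h| = √(-0.002889² + 0.002000²) = 0.003514

0.0035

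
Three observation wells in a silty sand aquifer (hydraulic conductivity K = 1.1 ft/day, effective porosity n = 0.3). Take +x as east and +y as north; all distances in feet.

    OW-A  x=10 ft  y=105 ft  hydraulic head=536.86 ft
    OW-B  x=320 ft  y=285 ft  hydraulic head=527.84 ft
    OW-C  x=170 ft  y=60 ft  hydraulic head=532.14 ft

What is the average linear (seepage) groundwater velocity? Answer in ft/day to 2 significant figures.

With h = a·x + b·y + c and OW-A as origin, the differences give:
  310·a + 180·b = -9.02
  160·a + (-45)·b = -4.72
Eliminate b (×(-45) and ×180, subtract): -42750·a = 1255.500 → a = ∂h/∂x = -0.02937
Back-substitute: b = ∂h/∂y = +0.0004678.
|∇h| = √(-0.02937² + 0.0004678²) = 0.02937
Seepage velocity v = K·i/n = 1.1 × 0.02937 / 0.3 = 0.1077 ft/day.

0.11 ft/day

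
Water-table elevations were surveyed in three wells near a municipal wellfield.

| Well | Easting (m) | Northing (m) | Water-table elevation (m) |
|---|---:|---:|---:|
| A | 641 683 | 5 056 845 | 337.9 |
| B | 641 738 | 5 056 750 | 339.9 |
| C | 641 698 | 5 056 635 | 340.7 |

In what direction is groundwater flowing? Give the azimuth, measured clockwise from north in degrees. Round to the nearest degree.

309°

Taking A as reference: B−A = (55, -95, +2.0); C−A = (15, -210, +2.8).
Determinant of the coordinate differences = 55·(-210) − 15·(-95) = -10125.
∂h/∂x = [(+2.0)·(-210) − (+2.8)·(-95)] / -10125 = +0.01521
∂h/∂y = [55·(+2.8) − 15·(+2.0)] / -10125 = -0.01225
Flow direction (−∇h) has components (-0.01521 E, +0.01225 N).
Azimuth = atan2(E, N) = atan2(-0.01521, +0.01225) = 308.8° ≈ 309°.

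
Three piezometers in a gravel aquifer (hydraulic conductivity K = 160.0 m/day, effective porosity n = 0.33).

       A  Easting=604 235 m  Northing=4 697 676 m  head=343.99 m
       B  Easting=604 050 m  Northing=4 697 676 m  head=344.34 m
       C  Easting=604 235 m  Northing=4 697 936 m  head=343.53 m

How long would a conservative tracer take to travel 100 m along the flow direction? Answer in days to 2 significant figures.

∂h/∂x = (344.34 − 343.99) / (604050 − 604235) = -0.001892
∂h/∂y = (343.53 − 343.99) / (4697936 − 4697676) = -0.001769
|∇h| = √(-0.001892² + -0.001769²) = 0.00259
Seepage velocity v = K·i/n = 160.0 × 0.00259 / 0.33 = 1.256 m/day.
t = 100 / 1.256 = 79.62 days.

80 days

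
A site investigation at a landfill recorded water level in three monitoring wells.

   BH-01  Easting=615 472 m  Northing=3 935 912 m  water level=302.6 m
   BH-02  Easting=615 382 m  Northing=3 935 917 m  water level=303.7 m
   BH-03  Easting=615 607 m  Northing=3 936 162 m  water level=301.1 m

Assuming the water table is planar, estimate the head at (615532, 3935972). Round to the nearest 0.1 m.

301.9 m

Differences from BH-01: to BH-02 (Δx, Δy, Δh) = (-90, 5, +1.1); to BH-03 = (135, 250, -1.5).
Solve a·Δx + b·Δy = Δh: det = (-90)·250 − 135·5 = -23175.
∂h/∂x = [(+1.1)·250 − (-1.5)·5] / -23175 = -0.01219
∂h/∂y = [(-90)·(-1.5) − 135·(+1.1)] / -23175 = +0.0005825
h(615532, 3935972) = 302.6 + (-0.01219)·(60) + (+0.0005825)·(60) = 302.6 -0.731 +0.035 = 301.904 m.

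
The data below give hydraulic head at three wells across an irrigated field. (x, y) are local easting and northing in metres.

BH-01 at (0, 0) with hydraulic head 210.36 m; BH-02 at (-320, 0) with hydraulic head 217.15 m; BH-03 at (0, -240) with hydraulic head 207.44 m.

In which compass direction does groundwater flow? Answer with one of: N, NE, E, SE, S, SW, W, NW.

SE

∂h/∂x = (217.15 − 210.36) / (-320 − 0) = -0.02122
∂h/∂y = (207.44 − 210.36) / (-240 − 0) = +0.01217
Flow = −∇h = (+0.02122 east, -0.01217 north), which points southeast.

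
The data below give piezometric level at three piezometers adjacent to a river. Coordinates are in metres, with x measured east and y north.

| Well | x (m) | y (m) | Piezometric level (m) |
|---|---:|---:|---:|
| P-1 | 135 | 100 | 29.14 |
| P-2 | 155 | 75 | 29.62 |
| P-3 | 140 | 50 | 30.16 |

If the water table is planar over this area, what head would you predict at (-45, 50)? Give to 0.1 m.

30.5 m

Taking P-1 as reference: P-2−P-1 = (20, -25, +0.48); P-3−P-1 = (5, -50, +1.02).
Determinant of the coordinate differences = 20·(-50) − 5·(-25) = -875.
∂h/∂x = [(+0.48)·(-50) − (+1.02)·(-25)] / -875 = -0.001714
∂h/∂y = [20·(+1.02) − 5·(+0.48)] / -875 = -0.02057
h(-45, 50) = 29.14 + (-0.001714)·(-180) + (-0.02057)·(-50) = 29.14 +0.309 +1.029 = 30.477 m.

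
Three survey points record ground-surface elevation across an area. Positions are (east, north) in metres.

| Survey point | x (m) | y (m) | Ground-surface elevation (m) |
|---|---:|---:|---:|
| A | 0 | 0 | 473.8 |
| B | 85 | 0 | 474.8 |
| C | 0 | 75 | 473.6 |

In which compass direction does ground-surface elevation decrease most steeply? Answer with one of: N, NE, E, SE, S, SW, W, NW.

W

∂z/∂x = (474.8 − 473.8) / (85 − 0) = +0.01176
∂z/∂y = (473.6 − 473.8) / (75 − 0) = -0.002667
Steepest decrease is along −∇f = (-0.01176 E, +0.002667 N) → west.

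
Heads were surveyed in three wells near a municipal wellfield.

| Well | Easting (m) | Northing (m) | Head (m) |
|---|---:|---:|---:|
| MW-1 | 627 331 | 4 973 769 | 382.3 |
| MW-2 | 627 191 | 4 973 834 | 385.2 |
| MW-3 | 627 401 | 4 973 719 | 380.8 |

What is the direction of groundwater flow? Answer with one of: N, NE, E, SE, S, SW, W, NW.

Differences from MW-1: to MW-2 (Δx, Δy, Δh) = (-140, 65, +2.9); to MW-3 = (70, -50, -1.5).
Determinant of the coordinate differences = (-140)·(-50) − 70·65 = 2450.
∂h/∂x = [(+2.9)·(-50) − (-1.5)·65] / 2450 = -0.01939
∂h/∂y = [(-140)·(-1.5) − 70·(+2.9)] / 2450 = +0.002857
Flow = −∇h = (+0.01939 east, -0.002857 north), which points east.

E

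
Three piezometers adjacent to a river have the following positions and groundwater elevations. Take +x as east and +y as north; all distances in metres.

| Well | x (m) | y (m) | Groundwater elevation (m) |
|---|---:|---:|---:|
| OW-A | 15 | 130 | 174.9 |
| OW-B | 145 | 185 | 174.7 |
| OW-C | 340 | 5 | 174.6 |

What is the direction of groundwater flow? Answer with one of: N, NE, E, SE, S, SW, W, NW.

NE

Taking OW-A as reference: OW-B−OW-A = (130, 55, -0.2); OW-C−OW-A = (325, -125, -0.3).
Solve a·Δx + b·Δy = Δh: det = 130·(-125) − 325·55 = -34125.
∂h/∂x = [(-0.2)·(-125) − (-0.3)·55] / -34125 = -0.001216
∂h/∂y = [130·(-0.3) − 325·(-0.2)] / -34125 = -0.0007619
Flow = −∇h = (+0.001216 east, +0.0007619 north), which points northeast.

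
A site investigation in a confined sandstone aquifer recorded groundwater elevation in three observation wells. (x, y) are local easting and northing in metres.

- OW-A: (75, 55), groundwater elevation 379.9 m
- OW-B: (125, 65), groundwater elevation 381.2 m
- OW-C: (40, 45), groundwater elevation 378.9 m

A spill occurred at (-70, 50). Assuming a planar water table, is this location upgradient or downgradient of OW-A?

downgradient

Taking OW-A as reference: OW-B−OW-A = (50, 10, +1.3); OW-C−OW-A = (-35, -10, -1.0).
Determinant of the coordinate differences = 50·(-10) − (-35)·10 = -150.
∂h/∂x = [(+1.3)·(-10) − (-1.0)·10] / -150 = +0.02000
∂h/∂y = [50·(-1.0) − (-35)·(+1.3)] / -150 = +0.03000
Head at (-70, 50) = 379.9 + (+0.02000)·(-145) + (+0.03000)·(-5) = 376.85 m.
That is lower than the 379.9 m at OW-A, so the point is downgradient.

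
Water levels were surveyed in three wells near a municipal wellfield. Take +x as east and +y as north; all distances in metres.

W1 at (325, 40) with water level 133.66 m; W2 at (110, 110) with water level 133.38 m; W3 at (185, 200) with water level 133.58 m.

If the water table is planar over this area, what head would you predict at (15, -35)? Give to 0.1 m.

133.1 m

Differences from W1: to W2 (Δx, Δy, Δh) = (-215, 70, -0.28); to W3 = (-140, 160, -0.08).
Solve a·Δx + b·Δy = Δh: det = (-215)·160 − (-140)·70 = -24600.
∂h/∂x = [(-0.28)·160 − (-0.08)·70] / -24600 = +0.001593
∂h/∂y = [(-215)·(-0.08) − (-140)·(-0.28)] / -24600 = +0.0008943
h(15, -35) = 133.66 + (+0.001593)·(-310) + (+0.0008943)·(-75) = 133.66 -0.494 -0.067 = 133.099 m.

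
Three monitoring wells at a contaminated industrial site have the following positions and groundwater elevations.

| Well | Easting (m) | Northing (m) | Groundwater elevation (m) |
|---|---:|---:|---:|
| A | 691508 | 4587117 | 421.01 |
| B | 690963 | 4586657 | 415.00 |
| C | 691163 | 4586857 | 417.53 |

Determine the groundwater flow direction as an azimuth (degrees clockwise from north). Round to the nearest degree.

192°

With h = a·x + b·y + c and A as origin, the differences give:
  (-545)·a + (-460)·b = -6.01
  (-345)·a + (-260)·b = -3.48
Eliminate b (×(-260) and ×(-460), subtract): -17000·a = -38.200 → a = ∂h/∂x = +0.002247
Back-substitute: b = ∂h/∂y = +0.01040.
Flow direction (−∇h) has components (-0.002247 E, -0.01040 N).
Azimuth = atan2(E, N) = atan2(-0.002247, -0.01040) = 192.2° ≈ 192°.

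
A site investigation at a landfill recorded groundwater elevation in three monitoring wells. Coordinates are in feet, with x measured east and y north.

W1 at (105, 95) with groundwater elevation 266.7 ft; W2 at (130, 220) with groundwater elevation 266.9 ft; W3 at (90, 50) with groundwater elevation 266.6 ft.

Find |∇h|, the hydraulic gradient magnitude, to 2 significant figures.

With h = a·x + b·y + c and W1 as origin, the differences give:
  25·a + 125·b = +0.2
  (-15)·a + (-45)·b = -0.1
Eliminate b (×(-45) and ×125, subtract): 750·a = 3.50 → a = ∂h/∂x = +0.004667
Back-substitute: b = ∂h/∂y = +0.0006667.
|∇h| = √(0.004667² + 0.0006667²) = 0.004714

0.0047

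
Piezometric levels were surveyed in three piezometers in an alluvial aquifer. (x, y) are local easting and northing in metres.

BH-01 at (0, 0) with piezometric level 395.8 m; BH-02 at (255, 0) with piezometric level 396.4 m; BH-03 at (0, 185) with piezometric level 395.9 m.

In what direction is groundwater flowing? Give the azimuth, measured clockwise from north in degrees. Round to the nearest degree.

257°

∂h/∂x = (396.4 − 395.8) / (255 − 0) = +0.002353
∂h/∂y = (395.9 − 395.8) / (185 − 0) = +0.0005405
Flow direction (−∇h) has components (-0.002353 E, -0.0005405 N).
Azimuth = atan2(E, N) = atan2(-0.002353, -0.0005405) = 257.1° ≈ 257°.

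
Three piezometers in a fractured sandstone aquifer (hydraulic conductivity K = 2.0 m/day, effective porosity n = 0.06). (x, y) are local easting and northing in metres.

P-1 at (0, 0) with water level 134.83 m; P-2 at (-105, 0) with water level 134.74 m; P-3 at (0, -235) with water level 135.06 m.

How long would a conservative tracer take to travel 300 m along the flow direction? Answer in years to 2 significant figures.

19 years

∂h/∂x = (134.74 − 134.83) / (-105 − 0) = +0.0008571
∂h/∂y = (135.06 − 134.83) / (-235 − 0) = -0.0009787
|∇h| = √(0.0008571² + -0.0009787²) = 0.001301
Seepage velocity v = K·i/n = 2.0 × 0.001301 / 0.06 = 0.04337 m/day.
t = 300 / 0.04337 = 6917 days = 18.9 years.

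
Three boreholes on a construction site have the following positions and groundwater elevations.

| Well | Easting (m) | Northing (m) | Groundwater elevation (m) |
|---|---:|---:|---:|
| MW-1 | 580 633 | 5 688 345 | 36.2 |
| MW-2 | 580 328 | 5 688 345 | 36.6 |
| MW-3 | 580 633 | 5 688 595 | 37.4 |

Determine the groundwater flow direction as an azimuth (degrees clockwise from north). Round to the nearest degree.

∂h/∂x = (36.6 − 36.2) / (580328 − 580633) = -0.001311
∂h/∂y = (37.4 − 36.2) / (5688595 − 5688345) = +0.004800
Flow direction (−∇h) has components (+0.001311 E, -0.004800 N).
Azimuth = atan2(E, N) = atan2(+0.001311, -0.004800) = 164.7° ≈ 165°.

165°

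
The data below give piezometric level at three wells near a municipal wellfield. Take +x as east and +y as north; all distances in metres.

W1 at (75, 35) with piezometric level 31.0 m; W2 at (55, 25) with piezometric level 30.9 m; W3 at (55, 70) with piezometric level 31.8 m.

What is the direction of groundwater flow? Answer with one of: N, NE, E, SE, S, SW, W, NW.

Taking W1 as reference: W2−W1 = (-20, -10, -0.1); W3−W1 = (-20, 35, +0.8).
Solve a·Δx + b·Δy = Δh: det = (-20)·35 − (-20)·(-10) = -900.
∂h/∂x = [(-0.1)·35 − (+0.8)·(-10)] / -900 = -0.005000
∂h/∂y = [(-20)·(+0.8) − (-20)·(-0.1)] / -900 = +0.02000
Flow = −∇h = (+0.005000 east, -0.02000 north), which points south.

S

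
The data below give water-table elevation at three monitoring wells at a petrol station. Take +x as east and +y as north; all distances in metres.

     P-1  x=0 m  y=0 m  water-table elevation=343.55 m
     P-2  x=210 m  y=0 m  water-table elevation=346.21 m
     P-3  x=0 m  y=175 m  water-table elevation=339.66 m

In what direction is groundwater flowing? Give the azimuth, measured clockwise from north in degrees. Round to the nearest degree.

330°

∂h/∂x = (346.21 − 343.55) / (210 − 0) = +0.01267
∂h/∂y = (339.66 − 343.55) / (175 − 0) = -0.02223
Flow direction (−∇h) has components (-0.01267 E, +0.02223 N).
Azimuth = atan2(E, N) = atan2(-0.01267, +0.02223) = 330.3° ≈ 330°.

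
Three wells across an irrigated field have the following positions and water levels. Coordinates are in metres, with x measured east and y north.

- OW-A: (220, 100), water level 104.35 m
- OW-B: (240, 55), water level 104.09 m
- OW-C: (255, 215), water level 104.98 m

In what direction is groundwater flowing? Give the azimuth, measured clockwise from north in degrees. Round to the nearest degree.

Differences from OW-A: to OW-B (Δx, Δy, Δh) = (20, -45, -0.26); to OW-C = (35, 115, +0.63).
Solve a·Δx + b·Δy = Δh: det = 20·115 − 35·(-45) = 3875.
∂h/∂x = [(-0.26)·115 − (+0.63)·(-45)] / 3875 = -0.0004000
∂h/∂y = [20·(+0.63) − 35·(-0.26)] / 3875 = +0.005600
Flow direction (−∇h) has components (+0.0004000 E, -0.005600 N).
Azimuth = atan2(E, N) = atan2(+0.0004000, -0.005600) = 175.9° ≈ 176°.

176°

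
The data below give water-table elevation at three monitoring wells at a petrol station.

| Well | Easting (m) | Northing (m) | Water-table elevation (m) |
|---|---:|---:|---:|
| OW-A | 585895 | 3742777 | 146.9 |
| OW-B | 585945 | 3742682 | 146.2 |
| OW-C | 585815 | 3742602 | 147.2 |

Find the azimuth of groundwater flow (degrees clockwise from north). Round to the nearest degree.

Three-point gradient (reference OW-A): Δ to OW-B = (50, -95, -0.7), Δ to OW-C = (-80, -175, +0.3).
∂h/∂x = -0.009235, ∂h/∂y = +0.002508 (det = -16350).
Flow direction (−∇h) has components (+0.009235 E, -0.002508 N).
Azimuth = atan2(E, N) = atan2(+0.009235, -0.002508) = 105.2° ≈ 105°.

105°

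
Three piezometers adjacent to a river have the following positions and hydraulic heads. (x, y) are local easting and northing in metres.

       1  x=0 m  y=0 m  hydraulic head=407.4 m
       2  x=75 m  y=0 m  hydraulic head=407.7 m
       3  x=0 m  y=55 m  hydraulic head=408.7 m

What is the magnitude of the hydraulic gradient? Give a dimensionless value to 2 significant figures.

0.024

∂h/∂x = (407.7 − 407.4) / (75 − 0) = +0.004000
∂h/∂y = (408.7 − 407.4) / (55 − 0) = +0.02364
|∇h| = √(0.004000² + 0.02364²) = 0.02398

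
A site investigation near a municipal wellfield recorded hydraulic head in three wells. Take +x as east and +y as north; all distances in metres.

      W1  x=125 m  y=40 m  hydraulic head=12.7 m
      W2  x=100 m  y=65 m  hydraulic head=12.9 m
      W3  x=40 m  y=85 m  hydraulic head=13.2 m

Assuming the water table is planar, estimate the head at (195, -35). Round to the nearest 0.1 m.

12.1 m

Three-point gradient (reference W1): Δ to W2 = (-25, 25, +0.2), Δ to W3 = (-85, 45, +0.5).
∂h/∂x = -0.003500, ∂h/∂y = +0.004500 (det = 1000).
h(195, -35) = 12.7 + (-0.003500)·(70) + (+0.004500)·(-75) = 12.7 -0.245 -0.338 = 12.117 m.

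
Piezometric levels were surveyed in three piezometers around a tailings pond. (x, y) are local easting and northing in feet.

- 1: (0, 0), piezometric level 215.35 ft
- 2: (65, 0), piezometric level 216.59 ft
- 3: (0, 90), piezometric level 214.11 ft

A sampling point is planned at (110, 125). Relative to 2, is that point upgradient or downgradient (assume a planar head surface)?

downgradient

∂h/∂x = (216.59 − 215.35) / (65 − 0) = +0.01908
∂h/∂y = (214.11 − 215.35) / (90 − 0) = -0.01378
Head at (110, 125) = 215.35 + (+0.01908)·(110) + (-0.01378)·(125) = 215.73 ft.
That is lower than the 216.59 ft at 2, so the point is downgradient.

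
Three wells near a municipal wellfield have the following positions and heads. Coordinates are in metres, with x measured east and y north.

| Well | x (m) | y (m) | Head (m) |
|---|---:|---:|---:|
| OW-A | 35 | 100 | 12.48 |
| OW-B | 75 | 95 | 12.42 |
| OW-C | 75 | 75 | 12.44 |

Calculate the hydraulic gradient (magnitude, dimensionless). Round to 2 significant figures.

0.0019

With h = a·x + b·y + c and OW-A as origin, the differences give:
  40·a + (-5)·b = -0.06
  40·a + (-25)·b = -0.04
Eliminate b (×(-25) and ×(-5), subtract): -800·a = 1.300 → a = ∂h/∂x = -0.001625
Back-substitute: b = ∂h/∂y = -0.0010000.
|∇h| = √(-0.001625² + -0.0010000²) = 0.001908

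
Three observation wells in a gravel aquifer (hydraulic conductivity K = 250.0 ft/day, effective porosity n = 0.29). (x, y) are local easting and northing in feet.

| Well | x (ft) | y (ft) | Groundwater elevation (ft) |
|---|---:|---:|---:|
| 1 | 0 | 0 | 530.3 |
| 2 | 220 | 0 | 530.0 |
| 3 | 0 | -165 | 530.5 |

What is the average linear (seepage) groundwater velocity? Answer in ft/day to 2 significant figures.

1.6 ft/day

∂h/∂x = (530.0 − 530.3) / (220 − 0) = -0.001364
∂h/∂y = (530.5 − 530.3) / (-165 − 0) = -0.001212
|∇h| = √(-0.001364² + -0.001212²) = 0.001825
Seepage velocity v = K·i/n = 250.0 × 0.001825 / 0.29 = 1.573 ft/day.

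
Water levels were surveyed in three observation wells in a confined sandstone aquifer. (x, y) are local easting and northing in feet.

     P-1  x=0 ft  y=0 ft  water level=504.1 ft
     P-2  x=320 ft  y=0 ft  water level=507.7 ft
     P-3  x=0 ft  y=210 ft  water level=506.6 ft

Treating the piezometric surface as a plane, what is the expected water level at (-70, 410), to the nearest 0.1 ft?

508.2 ft

∂h/∂x = (507.7 − 504.1) / (320 − 0) = +0.01125
∂h/∂y = (506.6 − 504.1) / (210 − 0) = +0.01190
h(-70, 410) = 504.1 + (+0.01125)·(-70) + (+0.01190)·(410) = 504.1 -0.787 +4.881 = 508.193 ft.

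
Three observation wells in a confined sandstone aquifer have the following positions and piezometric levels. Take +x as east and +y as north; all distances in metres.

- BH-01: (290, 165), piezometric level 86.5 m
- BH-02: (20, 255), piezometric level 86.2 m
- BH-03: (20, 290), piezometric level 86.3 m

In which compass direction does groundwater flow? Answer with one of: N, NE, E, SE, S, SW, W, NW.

SW

Differences from BH-01: to BH-02 (Δx, Δy, Δh) = (-270, 90, -0.3); to BH-03 = (-270, 125, -0.2).
Determinant of the coordinate differences = (-270)·125 − (-270)·90 = -9450.
∂h/∂x = [(-0.3)·125 − (-0.2)·90] / -9450 = +0.002063
∂h/∂y = [(-270)·(-0.2) − (-270)·(-0.3)] / -9450 = +0.002857
Flow = −∇h = (-0.002063 east, -0.002857 north), which points southwest.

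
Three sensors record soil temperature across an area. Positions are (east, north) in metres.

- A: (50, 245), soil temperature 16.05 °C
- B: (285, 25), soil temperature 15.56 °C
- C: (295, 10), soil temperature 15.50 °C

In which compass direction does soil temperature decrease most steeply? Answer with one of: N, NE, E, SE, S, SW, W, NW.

Taking A as reference: B−A = (235, -220, -0.49); C−A = (245, -235, -0.55).
Determinant of the coordinate differences = 235·(-235) − 245·(-220) = -1325.
∂T/∂x = [(-0.49)·(-235) − (-0.55)·(-220)] / -1325 = +0.004415
∂T/∂y = [235·(-0.55) − 245·(-0.49)] / -1325 = +0.006943
Steepest decrease is along −∇f = (-0.004415 E, -0.006943 N) → southwest.

SW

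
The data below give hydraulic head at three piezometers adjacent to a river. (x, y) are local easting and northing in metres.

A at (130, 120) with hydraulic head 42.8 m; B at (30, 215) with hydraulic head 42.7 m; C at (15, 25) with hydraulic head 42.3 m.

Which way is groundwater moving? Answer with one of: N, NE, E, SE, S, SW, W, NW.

Differences from A: to B (Δx, Δy, Δh) = (-100, 95, -0.1); to C = (-115, -95, -0.5).
Solve a·Δx + b·Δy = Δh: det = (-100)·(-95) − (-115)·95 = 20425.
∂h/∂x = [(-0.1)·(-95) − (-0.5)·95] / 20425 = +0.002791
∂h/∂y = [(-100)·(-0.5) − (-115)·(-0.1)] / 20425 = +0.001885
Flow = −∇h = (-0.002791 east, -0.001885 north), which points southwest.

SW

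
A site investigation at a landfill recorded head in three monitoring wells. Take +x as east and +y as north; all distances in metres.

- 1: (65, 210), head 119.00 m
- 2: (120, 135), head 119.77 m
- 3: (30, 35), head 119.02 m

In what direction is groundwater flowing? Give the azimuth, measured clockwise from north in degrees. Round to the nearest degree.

282°

With h = a·x + b·y + c and 1 as origin, the differences give:
  55·a + (-75)·b = +0.77
  (-35)·a + (-175)·b = +0.02
Eliminate b (×(-175) and ×(-75), subtract): -12250·a = -133.250 → a = ∂h/∂x = +0.01088
Back-substitute: b = ∂h/∂y = -0.002290.
Flow direction (−∇h) has components (-0.01088 E, +0.002290 N).
Azimuth = atan2(E, N) = atan2(-0.01088, +0.002290) = 281.9° ≈ 282°.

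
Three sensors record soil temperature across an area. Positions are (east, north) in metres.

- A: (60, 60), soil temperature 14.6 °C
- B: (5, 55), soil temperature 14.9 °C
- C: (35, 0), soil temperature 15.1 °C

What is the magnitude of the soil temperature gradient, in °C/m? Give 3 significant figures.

With T = a·x + b·y + c and A as origin, the differences give:
  (-55)·a + (-5)·b = +0.3
  (-25)·a + (-60)·b = +0.5
Eliminate b (×(-60) and ×(-5), subtract): 3175·a = -15.50 → a = ∂T/∂x = -0.004882
Back-substitute: b = ∂T/∂y = -0.006299.
|∇f| = √(-0.004882² + -0.006299²) = 0.007969 °C/m

0.00797 °C/m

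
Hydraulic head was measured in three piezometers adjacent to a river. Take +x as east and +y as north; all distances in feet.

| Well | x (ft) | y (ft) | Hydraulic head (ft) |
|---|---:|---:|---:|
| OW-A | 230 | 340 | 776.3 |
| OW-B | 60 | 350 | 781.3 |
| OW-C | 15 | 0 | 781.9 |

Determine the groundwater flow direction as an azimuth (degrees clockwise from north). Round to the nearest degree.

Differences from OW-A: to OW-B (Δx, Δy, Δh) = (-170, 10, +5.0); to OW-C = (-215, -340, +5.6).
Determinant of the coordinate differences = (-170)·(-340) − (-215)·10 = 59950.
∂h/∂x = [(+5.0)·(-340) − (+5.6)·10] / 59950 = -0.02929
∂h/∂y = [(-170)·(+5.6) − (-215)·(+5.0)] / 59950 = +0.002052
Flow direction (−∇h) has components (+0.02929 E, -0.002052 N).
Azimuth = atan2(E, N) = atan2(+0.02929, -0.002052) = 94.0° ≈ 094°.

094°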